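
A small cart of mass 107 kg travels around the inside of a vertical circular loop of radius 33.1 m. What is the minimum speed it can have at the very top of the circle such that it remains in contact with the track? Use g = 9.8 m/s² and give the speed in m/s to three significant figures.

18.0 m/s

At the highest point the centre is directly below, so both the weight and N act inward: N + mg = mv²/r.
At minimum speed N → 0, so mg = mv_min²/r ⇒ v_min = √(g r) = √(9.8 × 33.1) = 18.01 m/s.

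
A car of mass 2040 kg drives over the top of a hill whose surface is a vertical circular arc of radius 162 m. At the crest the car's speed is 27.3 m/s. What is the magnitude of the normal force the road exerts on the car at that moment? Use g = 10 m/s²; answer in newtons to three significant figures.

11000 N

At the crest the centripetal acceleration points downward (toward the centre of the arc), so mg − N = mv²/r.
N = m(g − v²/r) = 2040 × (10.0 − (27.3)²/162) = 2040 × (10.0 − 4.601) = 2040 × 5.399 = 11010 N.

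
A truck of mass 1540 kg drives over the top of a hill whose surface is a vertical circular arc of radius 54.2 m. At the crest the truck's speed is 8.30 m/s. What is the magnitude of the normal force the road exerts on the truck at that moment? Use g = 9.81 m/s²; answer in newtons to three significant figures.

At the crest the centripetal acceleration points downward (toward the centre of the arc), so mg − N = mv²/r.
N = m(g − v²/r) = 1540 × (9.81 − (8.30)²/54.2) = 1540 × (9.81 − 1.271) = 1540 × 8.539 = 13150 N.

13200 N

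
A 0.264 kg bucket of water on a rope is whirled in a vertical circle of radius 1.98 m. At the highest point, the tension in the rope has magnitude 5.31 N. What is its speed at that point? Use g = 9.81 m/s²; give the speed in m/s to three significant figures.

At the top, T + mg = mv²/r, so v = √(r(T/m + g)) = √(1.98 × (5.31/0.264 + 9.81)) = √(1.98 × 29.92) = √59.25 = 7.697 m/s.

7.70 m/s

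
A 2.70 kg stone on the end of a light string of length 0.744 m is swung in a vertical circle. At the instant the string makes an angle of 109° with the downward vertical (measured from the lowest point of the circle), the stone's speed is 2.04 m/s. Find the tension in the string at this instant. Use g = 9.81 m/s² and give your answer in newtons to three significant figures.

Take the radial direction toward the centre of the circle as positive. The component of the weight along the string toward the centre is −mg cos φ (φ measured from the bottom), so Newton's second law along the string gives T − mg cos φ = m v²/r.
cos 109° = -0.3256, so T = m(v²/r + g cos φ) = 2.70 × ((2.04)²/0.744 + 9.81 × -0.3256) = 2.70 × (5.594 + (-3.194)) = 2.70 × 2.400 = 6.479 N.

6.48 N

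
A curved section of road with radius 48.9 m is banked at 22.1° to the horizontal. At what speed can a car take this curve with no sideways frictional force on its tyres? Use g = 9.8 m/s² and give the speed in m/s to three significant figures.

13.9 m/s

On a frictionless banked curve, N sinθ = mv²/r and N cosθ = mg, so tanθ = v²/(rg).
v = √(r g tanθ) = √(48.9 × 9.8 × tan 22.1°) = √(48.9 × 9.8 × 0.4061) = √194.6 = 13.95 m/s.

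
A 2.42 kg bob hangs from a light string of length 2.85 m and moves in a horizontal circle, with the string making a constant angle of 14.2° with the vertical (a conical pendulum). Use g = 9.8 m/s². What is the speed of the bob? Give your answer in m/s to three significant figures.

1.32 m/s

The radius of the circle is r = L sinθ = 2.85 × sin 14.2° = 0.6991 m.
Horizontally T sinθ = mv²/r and vertically T cosθ = mg, so tanθ = v²/(rg).
v = √(r g tanθ) = √(0.6991 × 9.8 × 0.2530) = √1.734 = 1.317 m/s.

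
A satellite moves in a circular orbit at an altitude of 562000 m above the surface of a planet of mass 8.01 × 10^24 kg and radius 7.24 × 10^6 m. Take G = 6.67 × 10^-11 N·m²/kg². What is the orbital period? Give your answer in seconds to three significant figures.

5920 s

r = R + h = 7.24 × 10^6 + 562000 = 7.802 × 10^6 m. Gravity provides the centripetal force: G M m / r² = m v² / r ⇒ v = √(GM/r) = 8275 m/s.
T = 2πr/v = 2π × 7.802 × 10^6 / 8275 = 5924 s.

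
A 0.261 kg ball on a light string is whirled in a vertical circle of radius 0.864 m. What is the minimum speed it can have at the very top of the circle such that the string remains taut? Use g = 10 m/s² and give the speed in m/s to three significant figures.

2.94 m/s

At the top, both weight mg and T point toward the centre: T + mg = mv²/r.
At minimum speed T → 0, so mg = mv_min²/r ⇒ v_min = √(g r) = √(10.0 × 0.864) = 2.939 m/s.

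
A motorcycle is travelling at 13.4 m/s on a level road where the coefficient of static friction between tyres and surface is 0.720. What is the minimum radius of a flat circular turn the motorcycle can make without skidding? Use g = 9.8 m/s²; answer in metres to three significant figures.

At the limit, μ_s m g = m v²/r, so r_min = v²/(μ_s g) = (13.4)²/(0.720 × 9.8) = 179.6/7.056 = 25.45 m.

25.4 m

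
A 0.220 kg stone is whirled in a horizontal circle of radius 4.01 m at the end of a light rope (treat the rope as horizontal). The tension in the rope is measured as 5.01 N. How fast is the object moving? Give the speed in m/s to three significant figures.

T = m v²/r ⇒ v = √(T r / m) = √(5.01 × 4.01 / 0.220) = √91.32 = 9.556 m/s.

9.56 m/s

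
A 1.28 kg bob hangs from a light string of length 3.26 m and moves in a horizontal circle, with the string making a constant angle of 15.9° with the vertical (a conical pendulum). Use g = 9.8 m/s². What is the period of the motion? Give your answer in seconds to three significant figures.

3.55 s

r = L sinθ = 0.8931 m. From T sinθ = mω²r and T cosθ = mg: tanθ = ω²r/g, so ω² = g tanθ / r = g/(L cosθ).
ω = √(g/(L cosθ)) = √(9.8/(3.26 × 0.9617)) = √3.126 = 1.768 rad/s.
Period = 2π/ω = 3.554 s.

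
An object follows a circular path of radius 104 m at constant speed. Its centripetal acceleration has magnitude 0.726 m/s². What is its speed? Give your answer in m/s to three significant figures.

a_c = v²/r ⇒ v = √(a_c · r) = √(0.726 × 104) = √75.50 = 8.689 m/s.

8.69 m/s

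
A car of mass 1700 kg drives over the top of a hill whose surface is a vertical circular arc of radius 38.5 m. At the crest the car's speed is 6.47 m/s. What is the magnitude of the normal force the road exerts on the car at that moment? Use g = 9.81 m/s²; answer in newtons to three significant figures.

14800 N

At the crest the centripetal acceleration points downward (toward the centre of the arc), so mg − N = mv²/r.
N = m(g − v²/r) = 1700 × (9.81 − (6.47)²/38.5) = 1700 × (9.81 − 1.087) = 1700 × 8.723 = 14830 N.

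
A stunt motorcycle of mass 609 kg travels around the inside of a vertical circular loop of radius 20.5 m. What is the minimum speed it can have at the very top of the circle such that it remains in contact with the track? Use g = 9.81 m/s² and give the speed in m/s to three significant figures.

At the highest point the centre is directly below, so both the weight and N act inward: N + mg = mv²/r.
At minimum speed N → 0, so mg = mv_min²/r ⇒ v_min = √(g r) = √(9.81 × 20.5) = 14.18 m/s.

14.2 m/s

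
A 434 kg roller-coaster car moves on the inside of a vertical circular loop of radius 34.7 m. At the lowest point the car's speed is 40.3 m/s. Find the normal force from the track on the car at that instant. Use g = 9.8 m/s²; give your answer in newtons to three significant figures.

24600 N

At the lowest point, N points up (toward the centre) and the weight mg points down (away from the centre), so the net inward force is N − mg = mv²/r.
N = m(v²/r + g) = 434 × ((40.3)²/34.7 + 9.8) = 434 × (46.80 + 9.8) = 434 × 56.60 = 24570 N.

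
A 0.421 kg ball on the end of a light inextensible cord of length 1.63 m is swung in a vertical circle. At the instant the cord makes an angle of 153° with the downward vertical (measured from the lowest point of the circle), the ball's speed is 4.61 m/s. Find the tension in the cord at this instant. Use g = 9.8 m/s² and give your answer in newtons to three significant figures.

1.81 N

Take the radial direction toward the centre of the circle as positive. The component of the weight along the string toward the centre is −mg cos φ (φ measured from the bottom), so Newton's second law along the string gives T − mg cos φ = m v²/r.
cos 153° = -0.8910, so T = m(v²/r + g cos φ) = 0.421 × ((4.61)²/1.63 + 9.8 × -0.8910) = 0.421 × (13.04 + (-8.732)) = 0.421 × 4.306 = 1.813 N.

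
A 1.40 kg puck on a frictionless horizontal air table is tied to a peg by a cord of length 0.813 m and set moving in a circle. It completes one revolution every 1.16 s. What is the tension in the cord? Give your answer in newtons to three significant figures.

33.4 N

v = 2πr/T = 2π × 0.813/1.16 = 4.404 m/s.
The tension is the only horizontal force, so it supplies the full centripetal force: T = m v²/r = 1.40 × (4.404)²/0.813 = 1.40 × 19.39/0.813 = 33.39 N.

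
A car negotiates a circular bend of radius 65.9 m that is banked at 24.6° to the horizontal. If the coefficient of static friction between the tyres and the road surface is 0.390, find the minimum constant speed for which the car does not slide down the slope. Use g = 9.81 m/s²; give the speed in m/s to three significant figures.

At the minimum speed, friction acts up the slope at its limiting value f = μN. Radially (horizontal, toward centre): N sinθ − μN cosθ = mv²/r. Vertically: N cosθ + μN sinθ = mg.
Dividing: v² = r g (sinθ − μcosθ)/(cosθ + μsinθ).
sinθ − μcosθ = 0.4163 − 0.390×0.9092 = 0.06168; cosθ + μsinθ = 0.9092 + 0.390×0.4163 = 1.072.
v² = 65.9 × 9.81 × 0.06168/1.072 = 37.21 m²/s², so v = 6.100 m/s.

6.10 m/s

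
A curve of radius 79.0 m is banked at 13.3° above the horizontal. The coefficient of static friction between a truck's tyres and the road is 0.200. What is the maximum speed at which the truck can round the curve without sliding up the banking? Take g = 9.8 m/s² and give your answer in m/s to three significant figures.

18.8 m/s

At the maximum speed, friction acts down the slope at its limiting value f = μN. Radially (horizontal, toward centre): N sinθ + μN cosθ = mv²/r. Vertically: N cosθ − μN sinθ = mg.
Dividing: v² = r g (sinθ + μcosθ)/(cosθ − μsinθ).
sinθ + μcosθ = 0.2300 + 0.200×0.9732 = 0.4247; cosθ − μsinθ = 0.9732 − 0.200×0.2300 = 0.9272.
v² = 79.0 × 9.8 × 0.4247/0.9272 = 354.6 m²/s², so v = 18.83 m/s.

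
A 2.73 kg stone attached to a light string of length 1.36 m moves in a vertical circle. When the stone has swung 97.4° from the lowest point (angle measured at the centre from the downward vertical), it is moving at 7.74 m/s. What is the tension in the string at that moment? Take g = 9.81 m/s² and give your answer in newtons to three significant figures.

Take the radial direction toward the centre of the circle as positive. The component of the weight along the string toward the centre is −mg cos φ (φ measured from the bottom), so Newton's second law along the string gives T − mg cos φ = m v²/r.
cos 97.4° = -0.1288, so T = m(v²/r + g cos φ) = 2.73 × ((7.74)²/1.36 + 9.81 × -0.1288) = 2.73 × (44.05 + (-1.263)) = 2.73 × 42.79 = 116.8 N.

117 N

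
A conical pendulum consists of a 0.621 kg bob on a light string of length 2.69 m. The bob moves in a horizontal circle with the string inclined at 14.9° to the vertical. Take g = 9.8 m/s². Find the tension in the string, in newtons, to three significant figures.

Vertically the bob has no acceleration, so T cosθ = mg.
T = mg/cosθ = 0.621 × 9.8 / cos 14.9° = 6.086/0.9664 = 6.298 N.

6.30 N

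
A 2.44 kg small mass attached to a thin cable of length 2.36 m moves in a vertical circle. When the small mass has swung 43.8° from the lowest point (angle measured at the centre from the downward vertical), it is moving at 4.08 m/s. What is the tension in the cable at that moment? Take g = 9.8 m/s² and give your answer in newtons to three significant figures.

34.5 N

Take the radial direction toward the centre of the circle as positive. The component of the weight along the string toward the centre is −mg cos φ (φ measured from the bottom), so Newton's second law along the string gives T − mg cos φ = m v²/r.
cos 43.8° = 0.7218, so T = m(v²/r + g cos φ) = 2.44 × ((4.08)²/2.36 + 9.8 × 0.7218) = 2.44 × (7.054 + (7.073)) = 2.44 × 14.13 = 34.47 N.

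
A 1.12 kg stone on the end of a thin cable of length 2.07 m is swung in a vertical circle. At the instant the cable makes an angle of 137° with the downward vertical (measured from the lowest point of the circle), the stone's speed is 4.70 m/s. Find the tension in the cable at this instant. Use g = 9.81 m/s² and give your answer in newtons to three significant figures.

Take the radial direction toward the centre of the circle as positive. The component of the weight along the string toward the centre is −mg cos φ (φ measured from the bottom), so Newton's second law along the string gives T − mg cos φ = m v²/r.
cos 137° = -0.7314, so T = m(v²/r + g cos φ) = 1.12 × ((4.70)²/2.07 + 9.81 × -0.7314) = 1.12 × (10.67 + (-7.175)) = 1.12 × 3.497 = 3.917 N.

3.92 N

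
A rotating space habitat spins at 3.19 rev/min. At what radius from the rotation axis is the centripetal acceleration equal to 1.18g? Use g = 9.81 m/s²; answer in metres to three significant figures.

ω = 3.19 rev/min × 2π/60 = 0.3341 rad/s.
a_c = ω²r = 1.18g ⇒ r = 1.18 × 9.81 / (0.3341)² = 11.58/0.1116 = 103.7 m.

104 m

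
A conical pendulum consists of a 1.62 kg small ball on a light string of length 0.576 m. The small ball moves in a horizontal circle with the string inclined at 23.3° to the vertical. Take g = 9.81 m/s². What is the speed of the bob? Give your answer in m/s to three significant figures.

0.981 m/s

The radius of the circle is r = L sinθ = 0.576 × sin 23.3° = 0.2278 m.
Horizontally T sinθ = mv²/r and vertically T cosθ = mg, so tanθ = v²/(rg).
v = √(r g tanθ) = √(0.2278 × 9.81 × 0.4307) = √0.9626 = 0.9811 m/s.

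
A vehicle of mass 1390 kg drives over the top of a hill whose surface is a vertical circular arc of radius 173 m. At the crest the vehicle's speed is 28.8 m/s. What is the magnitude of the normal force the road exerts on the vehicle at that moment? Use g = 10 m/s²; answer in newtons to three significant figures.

7240 N

At the crest the centripetal acceleration points downward (toward the centre of the arc), so mg − N = mv²/r.
N = m(g − v²/r) = 1390 × (10.0 − (28.8)²/173) = 1390 × (10.0 − 4.794) = 1390 × 5.206 = 7236 N.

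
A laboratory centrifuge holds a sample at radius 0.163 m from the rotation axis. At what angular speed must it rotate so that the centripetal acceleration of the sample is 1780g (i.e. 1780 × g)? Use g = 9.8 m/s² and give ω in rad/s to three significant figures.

Centripetal acceleration a_c = ω²r. Setting ω²r = 1780g:
ω = √(1780g / r) = √(1780 × 9.8 / 0.163) = √107000 = 327.1 rad/s.

327 rad/s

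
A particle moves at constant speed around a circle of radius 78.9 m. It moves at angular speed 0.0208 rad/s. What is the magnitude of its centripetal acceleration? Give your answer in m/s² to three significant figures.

v = ωr = 0.0208 × 78.9 = 1.641 m/s.
a_c = v²/r = (1.641)²/78.9 = 2.693/78.9 = 0.03414 m/s².

0.0341 m/s²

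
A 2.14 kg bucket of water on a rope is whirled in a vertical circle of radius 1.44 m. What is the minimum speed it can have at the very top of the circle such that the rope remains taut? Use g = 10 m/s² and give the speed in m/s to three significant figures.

3.79 m/s

At the highest point the centre is directly below, so both the weight and T act inward: T + mg = mv²/r.
At minimum speed T → 0, so mg = mv_min²/r ⇒ v_min = √(g r) = √(10.0 × 1.44) = 3.795 m/s.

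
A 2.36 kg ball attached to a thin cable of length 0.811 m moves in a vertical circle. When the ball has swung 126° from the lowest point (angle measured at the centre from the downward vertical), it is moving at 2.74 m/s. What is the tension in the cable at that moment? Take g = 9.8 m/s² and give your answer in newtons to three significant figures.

Take the radial direction toward the centre of the circle as positive. The component of the weight along the string toward the centre is −mg cos φ (φ measured from the bottom), so Newton's second law along the string gives T − mg cos φ = m v²/r.
cos 126° = -0.5878, so T = m(v²/r + g cos φ) = 2.36 × ((2.74)²/0.811 + 9.8 × -0.5878) = 2.36 × (9.257 + (-5.760)) = 2.36 × 3.497 = 8.253 N.

8.25 N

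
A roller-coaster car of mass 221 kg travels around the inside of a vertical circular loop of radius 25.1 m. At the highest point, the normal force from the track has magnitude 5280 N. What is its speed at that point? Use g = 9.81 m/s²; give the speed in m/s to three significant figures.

29.1 m/s

At the top, N + mg = mv²/r, so v = √(r(N/m + g)) = √(25.1 × (5280/221 + 9.81)) = √(25.1 × 33.70) = √845.9 = 29.08 m/s.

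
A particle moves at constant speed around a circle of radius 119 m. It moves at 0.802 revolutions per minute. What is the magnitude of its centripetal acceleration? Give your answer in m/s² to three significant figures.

0.839 m/s²

ω = 0.802 rev/min × 2π/60 = 0.08399 rad/s, so v = ωr = 0.08399 × 119 = 9.994 m/s.
a_c = v²/r = (9.994)²/119 = 99.88/119 = 0.8394 m/s².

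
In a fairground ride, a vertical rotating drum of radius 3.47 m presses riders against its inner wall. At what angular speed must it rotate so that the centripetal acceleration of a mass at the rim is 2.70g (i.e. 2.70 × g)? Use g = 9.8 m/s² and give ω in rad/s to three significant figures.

Centripetal acceleration a_c = ω²r. Setting ω²r = 2.70g:
ω = √(2.70g / r) = √(2.70 × 9.8 / 3.47) = √7.625 = 2.761 rad/s.

2.76 rad/s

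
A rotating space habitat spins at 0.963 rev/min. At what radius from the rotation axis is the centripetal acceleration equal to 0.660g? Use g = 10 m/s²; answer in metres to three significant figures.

ω = 0.963 rev/min × 2π/60 = 0.1008 rad/s.
a_c = ω²r = 0.660g ⇒ r = 0.660 × 10.0 / (0.1008)² = 6.600/0.01017 = 649.0 m.

649 m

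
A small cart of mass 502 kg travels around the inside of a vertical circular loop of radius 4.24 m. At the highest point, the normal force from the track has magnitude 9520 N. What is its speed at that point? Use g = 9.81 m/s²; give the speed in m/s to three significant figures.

11.0 m/s

At the top, N + mg = mv²/r, so v = √(r(N/m + g)) = √(4.24 × (9520/502 + 9.81)) = √(4.24 × 28.77) = √122.0 = 11.05 m/s.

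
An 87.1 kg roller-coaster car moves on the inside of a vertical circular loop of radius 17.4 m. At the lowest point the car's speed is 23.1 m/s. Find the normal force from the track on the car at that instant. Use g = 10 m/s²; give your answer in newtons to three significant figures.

At the lowest point, N points up (toward the centre) and the weight mg points down (away from the centre), so the net inward force is N − mg = mv²/r.
N = m(v²/r + g) = 87.1 × ((23.1)²/17.4 + 10.0) = 87.1 × (30.67 + 10.0) = 87.1 × 40.67 = 3542 N.

3540 N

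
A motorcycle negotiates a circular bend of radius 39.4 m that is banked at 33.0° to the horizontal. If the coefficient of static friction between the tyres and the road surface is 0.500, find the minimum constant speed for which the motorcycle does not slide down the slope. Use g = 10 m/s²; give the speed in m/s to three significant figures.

At the minimum speed, friction acts up the slope at its limiting value f = μN. Radially (horizontal, toward centre): N sinθ − μN cosθ = mv²/r. Vertically: N cosθ + μN sinθ = mg.
Dividing: v² = r g (sinθ − μcosθ)/(cosθ + μsinθ).
sinθ − μcosθ = 0.5446 − 0.500×0.8387 = 0.1253; cosθ + μsinθ = 0.8387 + 0.500×0.5446 = 1.111.
v² = 39.4 × 10.0 × 0.1253/1.111 = 44.44 m²/s², so v = 6.666 m/s.

6.67 m/s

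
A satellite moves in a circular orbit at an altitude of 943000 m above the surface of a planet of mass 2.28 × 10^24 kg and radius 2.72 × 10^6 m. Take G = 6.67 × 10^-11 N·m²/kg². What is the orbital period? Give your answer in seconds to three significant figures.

r = R + h = 2.72 × 10^6 + 943000 = 3.663 × 10^6 m. Gravity provides the centripetal force: G M m / r² = m v² / r ⇒ v = √(GM/r) = 6443 m/s.
T = 2πr/v = 2π × 3.663 × 10^6 / 6443 = 3572 s.

3570 s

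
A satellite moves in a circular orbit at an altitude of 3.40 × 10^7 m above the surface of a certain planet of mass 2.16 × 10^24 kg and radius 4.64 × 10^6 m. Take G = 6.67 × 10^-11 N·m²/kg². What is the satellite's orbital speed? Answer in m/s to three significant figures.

1930 m/s

Orbital radius r = R + h = 4.64 × 10^6 + 3.40 × 10^7 = 3.864 × 10^7 m.
Gravity supplies the centripetal force: G M m / r² = m v² / r, so v = √(GM/r).
v = √(6.67 × 10^-11 × 2.16 × 10^24 / 3.864 × 10^7) = √(3.729 × 10^6) = 1931 m/s.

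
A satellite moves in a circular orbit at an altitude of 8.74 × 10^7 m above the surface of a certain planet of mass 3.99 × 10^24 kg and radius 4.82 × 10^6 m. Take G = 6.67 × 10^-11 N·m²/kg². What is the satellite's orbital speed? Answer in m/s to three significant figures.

1700 m/s

Orbital radius r = R + h = 4.82 × 10^6 + 8.74 × 10^7 = 9.222 × 10^7 m.
Gravity supplies the centripetal force: G M m / r² = m v² / r, so v = √(GM/r).
v = √(6.67 × 10^-11 × 3.99 × 10^24 / 9.222 × 10^7) = √(2.886 × 10^6) = 1699 m/s.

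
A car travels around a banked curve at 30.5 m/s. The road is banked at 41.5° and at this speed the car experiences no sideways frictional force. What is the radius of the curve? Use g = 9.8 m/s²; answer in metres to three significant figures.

Frictionless banking: tanθ = v²/(rg), so r = v²/(g tanθ).
r = (30.5)²/(9.8 × tan 41.5°) = 930.2/(9.8 × 0.8847) = 930.2/8.670 = 107.3 m.

107 m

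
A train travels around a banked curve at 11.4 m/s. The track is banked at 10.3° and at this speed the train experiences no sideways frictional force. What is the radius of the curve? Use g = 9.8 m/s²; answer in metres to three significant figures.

73.0 m

Frictionless banking: tanθ = v²/(rg), so r = v²/(g tanθ).
r = (11.4)²/(9.8 × tan 10.3°) = 130.0/(9.8 × 0.1817) = 130.0/1.781 = 72.97 m.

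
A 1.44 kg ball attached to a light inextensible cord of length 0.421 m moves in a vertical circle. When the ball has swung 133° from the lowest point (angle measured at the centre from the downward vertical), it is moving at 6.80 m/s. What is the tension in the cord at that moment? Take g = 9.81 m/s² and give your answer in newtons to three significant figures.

149 N

Take the radial direction toward the centre of the circle as positive. The component of the weight along the string toward the centre is −mg cos φ (φ measured from the bottom), so Newton's second law along the string gives T − mg cos φ = m v²/r.
cos 133° = -0.6820, so T = m(v²/r + g cos φ) = 1.44 × ((6.80)²/0.421 + 9.81 × -0.6820) = 1.44 × (109.8 + (-6.690)) = 1.44 × 103.1 = 148.5 N.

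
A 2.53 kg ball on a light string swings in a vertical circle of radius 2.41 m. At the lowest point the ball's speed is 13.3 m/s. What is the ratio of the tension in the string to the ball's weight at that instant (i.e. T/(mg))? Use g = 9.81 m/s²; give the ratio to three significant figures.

At the bottom, T − mg = mv²/r, so T = m(v²/r + g) and T/(mg) = v²/(rg) + 1 = (13.3)²/(2.41 × 9.81) + 1 = 7.482 + 1 = 8.482.

8.48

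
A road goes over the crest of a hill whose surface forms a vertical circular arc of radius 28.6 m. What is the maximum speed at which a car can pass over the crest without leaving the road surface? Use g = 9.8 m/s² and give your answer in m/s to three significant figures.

16.7 m/s

At the crest the centre of the circle is below the car, so the net downward (centripetal) force is mg − N = mv²/r.
The car leaves the road when N → 0, giving v_max = √(g r) = √(9.8 × 28.6) = 16.74 m/s.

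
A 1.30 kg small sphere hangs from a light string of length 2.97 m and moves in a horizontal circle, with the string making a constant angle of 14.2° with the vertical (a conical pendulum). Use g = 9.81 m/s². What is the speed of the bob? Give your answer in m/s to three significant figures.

The radius of the circle is r = L sinθ = 2.97 × sin 14.2° = 0.7286 m.
Horizontally T sinθ = mv²/r and vertically T cosθ = mg, so tanθ = v²/(rg).
v = √(r g tanθ) = √(0.7286 × 9.81 × 0.2530) = √1.809 = 1.345 m/s.

1.34 m/s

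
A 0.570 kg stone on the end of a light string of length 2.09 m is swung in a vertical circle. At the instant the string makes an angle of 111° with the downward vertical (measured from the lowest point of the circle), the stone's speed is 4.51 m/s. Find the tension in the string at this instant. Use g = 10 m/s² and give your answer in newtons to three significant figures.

3.50 N

Take the radial direction toward the centre of the circle as positive. The component of the weight along the string toward the centre is −mg cos φ (φ measured from the bottom), so Newton's second law along the string gives T − mg cos φ = m v²/r.
cos 111° = -0.3584, so T = m(v²/r + g cos φ) = 0.570 × ((4.51)²/2.09 + 10.0 × -0.3584) = 0.570 × (9.732 + (-3.584)) = 0.570 × 6.148 = 3.505 N.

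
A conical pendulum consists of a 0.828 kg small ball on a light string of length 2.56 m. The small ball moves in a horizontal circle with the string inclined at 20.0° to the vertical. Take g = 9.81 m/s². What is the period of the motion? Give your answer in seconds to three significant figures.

3.11 s

r = L sinθ = 0.8756 m. From T sinθ = mω²r and T cosθ = mg: tanθ = ω²r/g, so ω² = g tanθ / r = g/(L cosθ).
ω = √(g/(L cosθ)) = √(9.81/(2.56 × 0.9397)) = √4.078 = 2.019 rad/s.
Period = 2π/ω = 3.111 s.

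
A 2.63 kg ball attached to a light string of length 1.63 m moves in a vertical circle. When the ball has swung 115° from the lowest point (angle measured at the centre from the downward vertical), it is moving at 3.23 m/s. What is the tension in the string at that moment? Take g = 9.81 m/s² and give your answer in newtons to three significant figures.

5.93 N

Take the radial direction toward the centre of the circle as positive. The component of the weight along the string toward the centre is −mg cos φ (φ measured from the bottom), so Newton's second law along the string gives T − mg cos φ = m v²/r.
cos 115° = -0.4226, so T = m(v²/r + g cos φ) = 2.63 × ((3.23)²/1.63 + 9.81 × -0.4226) = 2.63 × (6.401 + (-4.146)) = 2.63 × 2.255 = 5.930 N.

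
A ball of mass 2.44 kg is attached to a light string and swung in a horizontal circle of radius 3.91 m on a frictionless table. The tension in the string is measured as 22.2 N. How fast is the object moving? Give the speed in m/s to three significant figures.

5.96 m/s

T = m v²/r ⇒ v = √(T r / m) = √(22.2 × 3.91 / 2.44) = √35.57 = 5.964 m/s.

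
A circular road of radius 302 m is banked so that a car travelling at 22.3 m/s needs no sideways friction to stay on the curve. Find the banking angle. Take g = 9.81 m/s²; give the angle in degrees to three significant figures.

With no friction, the horizontal component of the normal force provides the centripetal force: N sinθ = mv²/r, while N cosθ = mg vertically.
Dividing: tanθ = v²/(r g) = (22.3)²/(302 × 9.81) = 497.3/2963 = 0.1679.
θ = arctan(0.1679) = 9.529°.

9.53°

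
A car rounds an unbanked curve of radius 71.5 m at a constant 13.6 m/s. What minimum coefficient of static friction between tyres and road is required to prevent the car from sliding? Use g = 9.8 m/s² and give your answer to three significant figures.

0.264

Friction provides the centripetal force: μ_s m g = m v²/r, so μ_s = v²/(g r) = (13.60)²/(9.8 × 71.5) = 185.0/700.7 = 0.2640.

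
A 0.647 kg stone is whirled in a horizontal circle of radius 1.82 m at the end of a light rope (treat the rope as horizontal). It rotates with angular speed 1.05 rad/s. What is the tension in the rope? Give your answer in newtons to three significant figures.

1.30 N

v = ωr = 1.05 × 1.82 = 1.911 m/s.
The tension is the only horizontal force, so it supplies the full centripetal force: T = m v²/r = 0.647 × (1.911)²/1.82 = 0.647 × 3.652/1.82 = 1.298 N.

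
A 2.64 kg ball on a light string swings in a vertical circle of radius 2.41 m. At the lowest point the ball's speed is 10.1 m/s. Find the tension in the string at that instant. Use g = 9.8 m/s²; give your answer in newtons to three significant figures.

At the lowest point, T points up (toward the centre) and the weight mg points down (away from the centre), so the net inward force is T − mg = mv²/r.
T = m(v²/r + g) = 2.64 × ((10.1)²/2.41 + 9.8) = 2.64 × (42.33 + 9.8) = 2.64 × 52.13 = 137.6 N.

138 N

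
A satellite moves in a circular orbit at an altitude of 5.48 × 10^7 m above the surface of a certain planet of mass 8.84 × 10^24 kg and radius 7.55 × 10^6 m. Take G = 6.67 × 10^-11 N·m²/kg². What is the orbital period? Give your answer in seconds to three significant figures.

r = R + h = 7.55 × 10^6 + 5.48 × 10^7 = 6.235 × 10^7 m. Gravity provides the centripetal force: G M m / r² = m v² / r ⇒ v = √(GM/r) = 3075 m/s.
T = 2πr/v = 2π × 6.235 × 10^7 / 3075 = 127400 s.

127000 s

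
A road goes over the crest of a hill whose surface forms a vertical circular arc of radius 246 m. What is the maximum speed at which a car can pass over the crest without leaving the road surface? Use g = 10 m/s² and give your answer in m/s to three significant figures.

At the crest the centre of the circle is below the car, so the net downward (centripetal) force is mg − N = mv²/r.
The car leaves the road when N → 0, giving v_max = √(g r) = √(10.0 × 246) = 49.60 m/s.

49.6 m/s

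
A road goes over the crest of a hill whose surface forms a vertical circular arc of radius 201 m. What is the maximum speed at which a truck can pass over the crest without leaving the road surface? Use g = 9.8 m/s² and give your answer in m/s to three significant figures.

44.4 m/s

At the crest the centre of the circle is below the truck, so the net downward (centripetal) force is mg − N = mv²/r.
The truck leaves the road when N → 0, giving v_max = √(g r) = √(9.8 × 201) = 44.38 m/s.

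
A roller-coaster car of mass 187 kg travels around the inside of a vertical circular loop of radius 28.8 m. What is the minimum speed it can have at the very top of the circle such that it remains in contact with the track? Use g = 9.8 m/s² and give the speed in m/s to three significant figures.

16.8 m/s

At the top, both weight mg and N point toward the centre: N + mg = mv²/r.
At minimum speed N → 0, so mg = mv_min²/r ⇒ v_min = √(g r) = √(9.8 × 28.8) = 16.80 m/s.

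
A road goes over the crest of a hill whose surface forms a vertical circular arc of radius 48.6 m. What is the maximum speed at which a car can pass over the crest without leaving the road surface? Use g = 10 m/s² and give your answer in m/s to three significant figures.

22.0 m/s

At the crest the centre of the circle is below the car, so the net downward (centripetal) force is mg − N = mv²/r.
The car leaves the road when N → 0, giving v_max = √(g r) = √(10.0 × 48.6) = 22.05 m/s.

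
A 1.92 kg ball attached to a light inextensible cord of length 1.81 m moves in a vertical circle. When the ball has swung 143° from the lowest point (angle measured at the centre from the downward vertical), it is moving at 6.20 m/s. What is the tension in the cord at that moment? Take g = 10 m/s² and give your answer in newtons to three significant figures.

Take the radial direction toward the centre of the circle as positive. The component of the weight along the string toward the centre is −mg cos φ (φ measured from the bottom), so Newton's second law along the string gives T − mg cos φ = m v²/r.
cos 143° = -0.7986, so T = m(v²/r + g cos φ) = 1.92 × ((6.20)²/1.81 + 10.0 × -0.7986) = 1.92 × (21.24 + (-7.986)) = 1.92 × 13.25 = 25.44 N.

25.4 N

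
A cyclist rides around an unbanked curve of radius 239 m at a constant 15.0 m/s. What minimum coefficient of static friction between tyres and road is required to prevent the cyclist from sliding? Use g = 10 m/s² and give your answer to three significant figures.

Friction provides the centripetal force: μ_s m g = m v²/r, so μ_s = v²/(g r) = (15.00)²/(10.0 × 239) = 225.0/2390 = 0.09414.

0.0941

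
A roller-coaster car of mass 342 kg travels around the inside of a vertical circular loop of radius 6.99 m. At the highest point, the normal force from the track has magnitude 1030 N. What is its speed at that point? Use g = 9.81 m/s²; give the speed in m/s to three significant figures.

9.47 m/s

At the top, N + mg = mv²/r, so v = √(r(N/m + g)) = √(6.99 × (1030/342 + 9.81)) = √(6.99 × 12.82) = √89.62 = 9.467 m/s.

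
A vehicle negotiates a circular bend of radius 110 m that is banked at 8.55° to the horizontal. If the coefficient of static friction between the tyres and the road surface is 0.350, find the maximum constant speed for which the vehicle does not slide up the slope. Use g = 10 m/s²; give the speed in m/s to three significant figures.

24.1 m/s

At the maximum speed, friction acts down the slope at its limiting value f = μN. Radially (horizontal, toward centre): N sinθ + μN cosθ = mv²/r. Vertically: N cosθ − μN sinθ = mg.
Dividing: v² = r g (sinθ + μcosθ)/(cosθ − μsinθ).
sinθ + μcosθ = 0.1487 + 0.350×0.9889 = 0.4948; cosθ − μsinθ = 0.9889 − 0.350×0.1487 = 0.9369.
v² = 110 × 10.0 × 0.4948/0.9369 = 580.9 m²/s², so v = 24.10 m/s.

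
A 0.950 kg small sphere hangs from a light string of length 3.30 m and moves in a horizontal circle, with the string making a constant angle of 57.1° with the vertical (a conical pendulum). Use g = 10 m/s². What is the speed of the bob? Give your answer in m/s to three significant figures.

6.54 m/s

The radius of the circle is r = L sinθ = 3.30 × sin 57.1° = 2.771 m.
Horizontally T sinθ = mv²/r and vertically T cosθ = mg, so tanθ = v²/(rg).
v = √(r g tanθ) = √(2.771 × 10.0 × 1.546) = √42.83 = 6.544 m/s.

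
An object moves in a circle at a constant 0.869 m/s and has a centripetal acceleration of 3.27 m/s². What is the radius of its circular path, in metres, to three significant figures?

a_c = v²/r ⇒ r = v²/a_c = (0.869)²/3.27 = 0.7552/3.27 = 0.2309 m.

0.231 m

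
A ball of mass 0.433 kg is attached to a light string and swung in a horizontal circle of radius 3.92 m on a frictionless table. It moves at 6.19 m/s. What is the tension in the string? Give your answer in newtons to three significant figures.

The tension is the only horizontal force, so it supplies the full centripetal force: T = m v²/r = 0.433 × (6.190)²/3.92 = 0.433 × 38.32/3.92 = 4.232 N.

4.23 N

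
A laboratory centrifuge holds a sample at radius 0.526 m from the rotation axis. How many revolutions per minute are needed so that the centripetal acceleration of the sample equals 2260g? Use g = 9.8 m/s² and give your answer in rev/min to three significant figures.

1960 rev/min

Require ω²r = 2260g, so ω = √(2260 × 9.8/0.526) = 205.2 rad/s.
In rev/min: ω × 60/(2π) = 205.2 × 60/(2π) = 1960 rev/min.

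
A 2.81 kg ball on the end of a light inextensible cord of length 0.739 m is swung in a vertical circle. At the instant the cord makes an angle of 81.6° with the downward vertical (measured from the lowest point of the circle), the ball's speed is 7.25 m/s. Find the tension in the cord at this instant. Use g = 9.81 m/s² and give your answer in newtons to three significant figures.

Take the radial direction toward the centre of the circle as positive. The component of the weight along the string toward the centre is −mg cos φ (φ measured from the bottom), so Newton's second law along the string gives T − mg cos φ = m v²/r.
cos 81.6° = 0.1461, so T = m(v²/r + g cos φ) = 2.81 × ((7.25)²/0.739 + 9.81 × 0.1461) = 2.81 × (71.13 + (1.433)) = 2.81 × 72.56 = 203.9 N.

204 N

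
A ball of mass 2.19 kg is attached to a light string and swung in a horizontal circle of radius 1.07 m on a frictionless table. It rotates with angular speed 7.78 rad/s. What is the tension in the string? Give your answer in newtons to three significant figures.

v = ωr = 7.78 × 1.07 = 8.325 m/s.
The tension is the only horizontal force, so it supplies the full centripetal force: T = m v²/r = 2.19 × (8.325)²/1.07 = 2.19 × 69.30/1.07 = 141.8 N.

142 N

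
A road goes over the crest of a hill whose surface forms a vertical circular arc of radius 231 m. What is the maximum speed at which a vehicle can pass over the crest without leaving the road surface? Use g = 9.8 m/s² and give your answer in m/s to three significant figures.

At the crest the centre of the circle is below the vehicle, so the net downward (centripetal) force is mg − N = mv²/r.
The vehicle leaves the road when N → 0, giving v_max = √(g r) = √(9.8 × 231) = 47.58 m/s.

47.6 m/s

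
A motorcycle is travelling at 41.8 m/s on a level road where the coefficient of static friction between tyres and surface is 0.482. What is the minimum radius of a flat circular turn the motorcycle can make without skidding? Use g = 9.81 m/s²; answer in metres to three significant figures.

370 m

At the limit, μ_s m g = m v²/r, so r_min = v²/(μ_s g) = (41.8)²/(0.482 × 9.81) = 1747/4.728 = 369.5 m.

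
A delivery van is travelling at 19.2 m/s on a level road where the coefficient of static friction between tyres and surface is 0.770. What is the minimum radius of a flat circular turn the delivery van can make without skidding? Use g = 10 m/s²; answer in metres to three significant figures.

At the limit, μ_s m g = m v²/r, so r_min = v²/(μ_s g) = (19.2)²/(0.770 × 10.0) = 368.6/7.700 = 47.88 m.

47.9 m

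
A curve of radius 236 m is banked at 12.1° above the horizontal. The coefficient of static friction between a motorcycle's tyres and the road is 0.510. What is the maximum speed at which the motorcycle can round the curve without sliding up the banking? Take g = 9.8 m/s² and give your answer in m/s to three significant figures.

At the maximum speed, friction acts down the slope at its limiting value f = μN. Radially (horizontal, toward centre): N sinθ + μN cosθ = mv²/r. Vertically: N cosθ − μN sinθ = mg.
Dividing: v² = r g (sinθ + μcosθ)/(cosθ − μsinθ).
sinθ + μcosθ = 0.2096 + 0.510×0.9778 = 0.7083; cosθ − μsinθ = 0.9778 − 0.510×0.2096 = 0.8709.
v² = 236 × 9.8 × 0.7083/0.8709 = 1881 m²/s², so v = 43.37 m/s.

43.4 m/s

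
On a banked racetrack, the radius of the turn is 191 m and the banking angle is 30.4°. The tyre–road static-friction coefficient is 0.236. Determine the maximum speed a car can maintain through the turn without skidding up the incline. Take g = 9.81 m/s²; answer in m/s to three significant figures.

42.3 m/s

At the maximum speed, friction acts down the slope at its limiting value f = μN. Radially (horizontal, toward centre): N sinθ + μN cosθ = mv²/r. Vertically: N cosθ − μN sinθ = mg.
Dividing: v² = r g (sinθ + μcosθ)/(cosθ − μsinθ).
sinθ + μcosθ = 0.5060 + 0.236×0.8625 = 0.7096; cosθ − μsinθ = 0.8625 − 0.236×0.5060 = 0.7431.
v² = 191 × 9.81 × 0.7096/0.7431 = 1789 m²/s², so v = 42.30 m/s.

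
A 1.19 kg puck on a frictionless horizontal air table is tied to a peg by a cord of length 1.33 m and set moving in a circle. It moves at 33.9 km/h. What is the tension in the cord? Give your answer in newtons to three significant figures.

79.3 N

v = 33.9 km/h = 33.9/3.6 = 9.417 m/s.
The tension is the only horizontal force, so it supplies the full centripetal force: T = m v²/r = 1.19 × (9.417)²/1.33 = 1.19 × 88.67/1.33 = 79.34 N.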